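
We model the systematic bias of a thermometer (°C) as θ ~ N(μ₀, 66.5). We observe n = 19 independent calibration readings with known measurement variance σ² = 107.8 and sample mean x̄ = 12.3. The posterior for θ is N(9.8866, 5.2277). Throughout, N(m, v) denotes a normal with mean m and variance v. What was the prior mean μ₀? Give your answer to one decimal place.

μ₀ = -18.4

The posterior mean is a precision-weighted average: μ_n = (τ₀μ₀ + τ_data·x̄)/(τ₀+τ_data), with τ₀=1/σ₀² and τ_data=n/σ².
Here τ₀ = 1/66.5 = 0.015038 and τ_data = 19/107.8 = 0.176252, so τ_n = 0.191290.
Rearranging for μ₀: μ₀ = (μ_n·τ_n − τ_data·x̄)/τ₀ = (9.8866·0.191290 − 0.176252·12.3) / 0.015038 = -0.276692/0.015038 ≈ -18.4.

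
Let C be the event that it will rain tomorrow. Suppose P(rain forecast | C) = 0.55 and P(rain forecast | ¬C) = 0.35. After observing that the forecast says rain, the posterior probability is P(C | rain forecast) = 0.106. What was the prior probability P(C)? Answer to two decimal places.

Bayes' rule in odds form gives O(C|E) = O(C)·[P(E|C)/P(E|¬C)], hence O(C) = O(C|E)/LR.
Posterior odds = 0.106/(1−0.106) = 0.1186. LR = 0.55/0.35 = 1.5714.
Prior odds = 0.1186/1.5714 = 0.0755, so P(C) = 0.0755/(1+0.0755) ≈ 0.07.

P(C) = 0.07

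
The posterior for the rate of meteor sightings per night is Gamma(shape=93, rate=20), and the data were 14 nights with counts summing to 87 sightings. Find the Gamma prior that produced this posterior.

Gamma(shape=6, rate=6)

A Gamma(α, β) prior (rate parametrization) on a Poisson rate with n observations summing to S gives posterior Gamma(α+S, β+n).
So α = 93 − 87 = 6 and β = 20 − 14 = 6.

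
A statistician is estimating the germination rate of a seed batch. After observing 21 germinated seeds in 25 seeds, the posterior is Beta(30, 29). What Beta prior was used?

A Beta(α, β) prior with s successes and f failures in binomial data gives a Beta(α+s, β+f) posterior.
So α = 30 − 21 = 9 and β = 29 − 4 = 25.

Beta(9, 25)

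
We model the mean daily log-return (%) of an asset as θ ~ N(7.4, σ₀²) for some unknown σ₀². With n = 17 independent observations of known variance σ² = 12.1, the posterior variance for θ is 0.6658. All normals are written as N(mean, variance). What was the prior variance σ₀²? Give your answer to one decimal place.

σ₀² = 10.3

Posterior precision equals prior precision plus data precision: 1/σ_n² = 1/σ₀² + n/σ².
So 1/σ₀² = 1/0.6658 − 17/12.1 = 1.501953 − 1.404959 = 0.096994.
Hence σ₀² = 1/0.096994 ≈ 10.3.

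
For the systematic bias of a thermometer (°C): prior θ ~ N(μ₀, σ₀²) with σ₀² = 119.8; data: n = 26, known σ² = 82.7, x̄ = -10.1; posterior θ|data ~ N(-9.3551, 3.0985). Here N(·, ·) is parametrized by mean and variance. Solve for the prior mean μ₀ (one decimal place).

The posterior mean is a precision-weighted average: μ_n = (τ₀μ₀ + τ_data·x̄)/(τ₀+τ_data), with τ₀=1/σ₀² and τ_data=n/σ².
Here τ₀ = 1/119.8 = 0.008347 and τ_data = 26/82.7 = 0.314389, so τ_n = 0.322736.
Rearranging for μ₀: μ₀ = (μ_n·τ_n − τ_data·x̄)/τ₀ = (-9.3551·0.322736 − 0.314389·-10.1) / 0.008347 = 0.156101/0.008347 ≈ 18.7.

μ₀ = 18.7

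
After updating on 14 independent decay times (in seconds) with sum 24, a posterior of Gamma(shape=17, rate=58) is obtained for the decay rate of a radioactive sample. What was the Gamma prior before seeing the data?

For an exponential likelihood with a Gamma(α, β) prior on the rate, n observations with total T give posterior Gamma(α+n, β+T).
So α = 17 − 14 = 3 and β = 58 − 24 = 34.

Gamma(shape=3, rate=34)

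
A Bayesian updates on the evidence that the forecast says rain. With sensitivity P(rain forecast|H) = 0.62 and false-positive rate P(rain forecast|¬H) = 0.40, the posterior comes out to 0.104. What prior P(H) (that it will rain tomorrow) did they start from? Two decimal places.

Bayes' rule in odds form gives O(H|E) = O(H)·[P(E|H)/P(E|¬H)], hence O(H) = O(H|E)/LR.
Posterior odds = 0.104/(1−0.104) = 0.1161. LR = 0.62/0.40 = 1.5500.
Prior odds = 0.1161/1.5500 = 0.0749, so P(H) = 0.0749/(1+0.0749) ≈ 0.07.

P(H) = 0.07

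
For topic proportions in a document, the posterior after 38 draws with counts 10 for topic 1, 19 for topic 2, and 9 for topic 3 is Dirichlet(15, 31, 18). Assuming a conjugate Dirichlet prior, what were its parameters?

For a Dirichlet(α) prior with multinomial counts c, the posterior is Dirichlet(α + c) componentwise.
Subtract each count from the matching posterior parameter: 15−10=5, 31−19=12, 18−9=9.

Dirichlet(5, 12, 9)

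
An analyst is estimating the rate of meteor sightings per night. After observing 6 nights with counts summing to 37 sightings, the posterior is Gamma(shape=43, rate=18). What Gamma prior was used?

Gamma(shape=6, rate=12)

Gamma–Poisson conjugacy: posterior shape = α + Σxᵢ, posterior rate = β + n.
So α = 43 − 37 = 6 and β = 18 − 6 = 12.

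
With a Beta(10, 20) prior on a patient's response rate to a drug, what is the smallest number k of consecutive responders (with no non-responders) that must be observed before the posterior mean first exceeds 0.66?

k = 29

After k responders and 0 non-responders the posterior is Beta(10+k, 20), with mean (10+k)/(10+20+k).
Set (10+k)/(30+k) > 0.66 and solve: k > (0.66·30 − 10)/(1 − 0.66) = 28.824.
The smallest integer exceeding 28.824 is 29, and checking k=29: (39)/(59) = 0.6610 > 0.66.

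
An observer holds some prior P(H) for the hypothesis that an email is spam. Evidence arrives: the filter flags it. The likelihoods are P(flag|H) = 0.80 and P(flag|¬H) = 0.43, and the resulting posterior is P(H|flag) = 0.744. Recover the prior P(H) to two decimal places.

In odds form, posterior odds = prior odds × likelihood ratio, so prior odds = posterior odds ÷ LR.
Posterior odds = 0.744/(1−0.744) = 2.9062. LR = 0.80/0.43 = 1.8605.
Prior odds = 2.9062/1.8605 = 1.5621, so P(H) = 1.5621/(1+1.5621) ≈ 0.61.

P(H) = 0.61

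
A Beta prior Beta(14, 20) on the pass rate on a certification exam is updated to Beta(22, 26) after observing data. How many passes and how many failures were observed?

Beta is conjugate to the binomial likelihood: posterior = Beta(α+s, β+f).
So s = 22 − 14 = 8 and f = 26 − 20 = 6.

8 passes and 6 failures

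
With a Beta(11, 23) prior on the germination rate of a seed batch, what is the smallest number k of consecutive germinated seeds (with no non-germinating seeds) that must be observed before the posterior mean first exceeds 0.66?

k = 34

After k germinated seeds and 0 non-germinating seeds the posterior is Beta(11+k, 23), with mean (11+k)/(11+23+k).
Set (11+k)/(34+k) > 0.66 and solve: k > (0.66·34 − 11)/(1 − 0.66) = 33.647.
The smallest integer exceeding 33.647 is 34.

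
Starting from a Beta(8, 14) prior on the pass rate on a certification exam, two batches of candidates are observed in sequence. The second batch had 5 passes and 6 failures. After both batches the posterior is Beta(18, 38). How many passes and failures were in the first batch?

5 passes and 18 failures

Because Beta–binomial updating is additive in the counts, the combined data contributed (α_post−α_prior, β_post−β_prior) successes and failures.
Total across both batches: 18−8=10 passes, 38−14=24 failures.
Subtract the second batch: 10−5=5 passes and 24−6=18 failures.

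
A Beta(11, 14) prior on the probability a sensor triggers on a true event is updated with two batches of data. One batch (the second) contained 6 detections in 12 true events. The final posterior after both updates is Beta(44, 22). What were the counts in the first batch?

27 detections and 2 misses

Because Beta–binomial updating is additive in the counts, the combined data contributed (α_post−α_prior, β_post−β_prior) successes and failures.
Total across both batches: 44−11=33 detections, 22−14=8 misses.
Subtract the second batch: 33−6=27 detections and 8−6=2 misses.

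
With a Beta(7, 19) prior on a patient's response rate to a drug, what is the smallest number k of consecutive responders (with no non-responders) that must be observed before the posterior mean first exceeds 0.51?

After k responders and 0 non-responders the posterior is Beta(7+k, 19), with mean (7+k)/(7+19+k).
Set (7+k)/(26+k) > 0.51 and solve: k > (0.51·26 − 7)/(1 − 0.51) = 12.776.
The smallest integer exceeding 12.776 is 13.

k = 13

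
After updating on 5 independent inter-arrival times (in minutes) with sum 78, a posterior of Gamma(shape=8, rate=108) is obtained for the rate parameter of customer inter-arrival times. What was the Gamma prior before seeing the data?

For an exponential likelihood with a Gamma(α, β) prior on the rate, n observations with total T give posterior Gamma(α+n, β+T).
So α = 8 − 5 = 3 and β = 108 − 78 = 30.

Gamma(shape=3, rate=30)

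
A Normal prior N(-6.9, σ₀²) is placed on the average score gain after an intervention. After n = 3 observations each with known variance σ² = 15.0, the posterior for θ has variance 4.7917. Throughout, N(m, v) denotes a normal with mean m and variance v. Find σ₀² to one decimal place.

σ₀² = 115.0

For the Normal–Normal model with known σ², precisions add: τ_n = τ₀ + n/σ².
So 1/σ₀² = 1/4.7917 − 3/15.0 = 0.208694 − 0.200000 = 0.008694.
Hence σ₀² = 1/0.008694 ≈ 115.0.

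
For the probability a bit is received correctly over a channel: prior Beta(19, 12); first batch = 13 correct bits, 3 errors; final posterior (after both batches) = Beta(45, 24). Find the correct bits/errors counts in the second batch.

13 correct bits and 9 errors

Sequential conjugate updates are equivalent to a single update on the pooled data, so total successes = posterior α − prior α and total failures = posterior β − prior β.
Total across both batches: 45−19=26 correct bits, 24−12=12 errors.
Subtract the first batch: 26−13=13 correct bits and 12−3=9 errors.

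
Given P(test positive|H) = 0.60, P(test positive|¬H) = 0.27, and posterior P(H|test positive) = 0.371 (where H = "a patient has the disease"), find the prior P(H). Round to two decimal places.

P(H) = 0.21

Bayes' rule in odds form gives O(H|E) = O(H)·[P(E|H)/P(E|¬H)], hence O(H) = O(H|E)/LR.
Posterior odds = 0.371/(1−0.371) = 0.5898. LR = 0.60/0.27 = 2.2222.
Prior odds = 0.5898/2.2222 = 0.2654, so P(H) = 0.2654/(1+0.2654) ≈ 0.21.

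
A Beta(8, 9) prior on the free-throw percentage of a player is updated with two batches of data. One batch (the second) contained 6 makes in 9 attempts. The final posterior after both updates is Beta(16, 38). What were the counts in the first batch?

2 makes and 26 misses

Because Beta–binomial updating is additive in the counts, the combined data contributed (α_post−α_prior, β_post−β_prior) successes and failures.
Total across both batches: 16−8=8 makes, 38−9=29 misses.
Subtract the second batch: 8−6=2 makes and 29−3=26 misses.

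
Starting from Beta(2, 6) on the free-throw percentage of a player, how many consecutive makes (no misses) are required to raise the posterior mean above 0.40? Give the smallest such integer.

After k makes and 0 misses the posterior is Beta(2+k, 6), with mean (2+k)/(2+6+k).
Set (2+k)/(8+k) > 0.40 and solve: k > (0.40·8 − 2)/(1 − 0.40) = 2.000.
The smallest integer exceeding 2.000 is 3.

k = 3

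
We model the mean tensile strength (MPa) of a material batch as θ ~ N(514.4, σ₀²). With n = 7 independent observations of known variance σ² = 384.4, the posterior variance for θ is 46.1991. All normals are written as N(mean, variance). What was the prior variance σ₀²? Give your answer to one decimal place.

σ₀² = 291.1

For the Normal–Normal model with known σ², precisions add: τ_n = τ₀ + n/σ².
So 1/σ₀² = 1/46.1991 − 7/384.4 = 0.021645 − 0.018210 = 0.003435.
Hence σ₀² = 1/0.003435 ≈ 291.1.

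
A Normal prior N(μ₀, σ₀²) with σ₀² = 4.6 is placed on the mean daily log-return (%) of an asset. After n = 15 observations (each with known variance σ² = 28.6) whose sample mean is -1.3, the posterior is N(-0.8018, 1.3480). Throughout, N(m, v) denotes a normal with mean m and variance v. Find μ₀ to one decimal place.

With known observation variance, the Normal–Normal posterior has precision τ_n = τ₀ + n/σ² and mean μ_n = (τ₀μ₀ + (n/σ²)x̄)/τ_n.
Here τ₀ = 1/4.6 = 0.217391 and τ_data = 15/28.6 = 0.524476, so τ_n = 0.741867.
Rearranging for μ₀: μ₀ = (μ_n·τ_n − τ_data·x̄)/τ₀ = (-0.8018·0.741867 − 0.524476·-1.3) / 0.217391 = 0.086990/0.217391 ≈ 0.4.

μ₀ = 0.4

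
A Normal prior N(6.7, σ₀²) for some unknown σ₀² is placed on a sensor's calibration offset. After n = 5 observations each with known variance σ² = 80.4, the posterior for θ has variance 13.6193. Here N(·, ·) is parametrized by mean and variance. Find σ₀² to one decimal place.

σ₀² = 89.0

For the Normal–Normal model with known σ², precisions add: τ_n = τ₀ + n/σ².
So 1/σ₀² = 1/13.6193 − 5/80.4 = 0.073425 − 0.062189 = 0.011236.
Hence σ₀² = 1/0.011236 ≈ 89.0.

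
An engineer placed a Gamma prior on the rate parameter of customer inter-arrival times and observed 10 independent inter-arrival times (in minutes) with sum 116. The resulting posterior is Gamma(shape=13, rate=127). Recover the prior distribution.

Gamma(shape=3, rate=11)

For an exponential likelihood with a Gamma(α, β) prior on the rate, n observations with total T give posterior Gamma(α+n, β+T).
So α = 13 − 10 = 3 and β = 127 − 116 = 11.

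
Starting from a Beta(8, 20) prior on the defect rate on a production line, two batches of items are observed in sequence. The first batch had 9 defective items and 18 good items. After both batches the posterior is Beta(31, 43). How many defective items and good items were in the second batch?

Because Beta–binomial updating is additive in the counts, the combined data contributed (α_post−α_prior, β_post−β_prior) successes and failures.
Total across both batches: 31−8=23 defective items, 43−20=23 good items.
Subtract the first batch: 23−9=14 defective items and 23−18=5 good items.

14 defective items and 5 good items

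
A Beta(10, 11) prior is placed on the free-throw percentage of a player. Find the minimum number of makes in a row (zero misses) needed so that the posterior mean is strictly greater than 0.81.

k = 37

After k makes and 0 misses the posterior is Beta(10+k, 11), with mean (10+k)/(10+11+k).
Set (10+k)/(21+k) > 0.81 and solve: k > (0.81·21 − 10)/(1 − 0.81) = 36.895.
The smallest integer exceeding 36.895 is 37, and checking k=37: (47)/(58) = 0.8103 > 0.81.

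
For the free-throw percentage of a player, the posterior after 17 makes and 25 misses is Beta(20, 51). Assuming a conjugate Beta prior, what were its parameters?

Beta(3, 26)

Beta is conjugate to the binomial likelihood: posterior = Beta(a+s, b+f).
Subtract the data counts: 20−17=3, 51−25=26.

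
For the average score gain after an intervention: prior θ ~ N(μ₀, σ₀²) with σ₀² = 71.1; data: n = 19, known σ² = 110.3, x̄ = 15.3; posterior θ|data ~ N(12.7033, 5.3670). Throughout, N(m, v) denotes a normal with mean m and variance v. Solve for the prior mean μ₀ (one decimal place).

μ₀ = -19.1

The posterior mean is a precision-weighted average: μ_n = (τ₀μ₀ + τ_data·x̄)/(τ₀+τ_data), with τ₀=1/σ₀² and τ_data=n/σ².
Here τ₀ = 1/71.1 = 0.014065 and τ_data = 19/110.3 = 0.172257, so τ_n = 0.186322.
Rearranging for μ₀: μ₀ = (μ_n·τ_n − τ_data·x̄)/τ₀ = (12.7033·0.186322 − 0.172257·15.3) / 0.014065 = -0.268628/0.014065 ≈ -19.1.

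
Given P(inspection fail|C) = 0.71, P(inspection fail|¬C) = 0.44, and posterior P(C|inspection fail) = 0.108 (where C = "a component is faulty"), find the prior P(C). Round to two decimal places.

Bayes' rule in odds form gives O(C|E) = O(C)·[P(E|C)/P(E|¬C)], hence O(C) = O(C|E)/LR.
Posterior odds = 0.108/(1−0.108) = 0.1211. LR = 0.71/0.44 = 1.6136.
Prior odds = 0.1211/1.6136 = 0.0750, so P(C) = 0.0750/(1+0.0750) ≈ 0.07.

P(C) = 0.07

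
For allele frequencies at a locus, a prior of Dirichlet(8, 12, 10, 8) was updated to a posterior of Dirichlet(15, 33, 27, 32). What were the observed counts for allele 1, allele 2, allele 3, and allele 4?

For a Dirichlet(α) prior with multinomial counts c, the posterior is Dirichlet(α + c) componentwise.
Counts are posterior − prior componentwise: 15−8=7, 33−12=21, 27−10=17, 32−8=24.

counts (7, 21, 17, 24)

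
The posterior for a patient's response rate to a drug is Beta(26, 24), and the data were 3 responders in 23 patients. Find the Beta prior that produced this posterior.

A Beta(a, b) prior with s successes and f failures in binomial data gives a Beta(a+s, b+f) posterior.
Subtract the data counts: 26−3=23, 24−20=4.

Beta(23, 4)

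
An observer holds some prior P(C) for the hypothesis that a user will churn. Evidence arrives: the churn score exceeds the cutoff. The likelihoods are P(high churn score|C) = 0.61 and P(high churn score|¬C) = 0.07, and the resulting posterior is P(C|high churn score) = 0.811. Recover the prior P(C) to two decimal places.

Bayes' rule in odds form gives O(C|E) = O(C)·[P(E|C)/P(E|¬C)], hence O(C) = O(C|E)/LR.
Posterior odds = 0.811/(1−0.811) = 4.2910. LR = 0.61/0.07 = 8.7143.
Prior odds = 4.2910/8.7143 = 0.4924, so P(C) = 0.4924/(1+0.4924) ≈ 0.33.

P(C) = 0.33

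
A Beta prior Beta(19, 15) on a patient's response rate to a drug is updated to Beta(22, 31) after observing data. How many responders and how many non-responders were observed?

A Beta(a, b) prior with s successes and f failures in binomial data gives a Beta(a+s, b+f) posterior.
So s = 22 − 19 = 3 and f = 31 − 15 = 16.

3 responders and 16 non-responders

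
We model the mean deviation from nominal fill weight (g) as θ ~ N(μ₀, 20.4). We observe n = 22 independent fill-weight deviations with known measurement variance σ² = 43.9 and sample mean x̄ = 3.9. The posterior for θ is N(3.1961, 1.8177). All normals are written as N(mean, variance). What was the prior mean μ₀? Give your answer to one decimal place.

The posterior mean is a precision-weighted average: μ_n = (τ₀μ₀ + τ_data·x̄)/(τ₀+τ_data), with τ₀=1/σ₀² and τ_data=n/σ².
Here τ₀ = 1/20.4 = 0.049020 and τ_data = 22/43.9 = 0.501139, so τ_n = 0.550159.
Rearranging for μ₀: μ₀ = (μ_n·τ_n − τ_data·x̄)/τ₀ = (3.1961·0.550159 − 0.501139·3.9) / 0.049020 = -0.196079/0.049020 ≈ -4.0.

μ₀ = -4.0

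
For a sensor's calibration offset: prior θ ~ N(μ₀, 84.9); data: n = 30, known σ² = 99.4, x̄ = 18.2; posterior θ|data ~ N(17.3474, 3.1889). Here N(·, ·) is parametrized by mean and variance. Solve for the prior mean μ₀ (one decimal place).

The posterior mean is a precision-weighted average: μ_n = (τ₀μ₀ + τ_data·x̄)/(τ₀+τ_data), with τ₀=1/σ₀² and τ_data=n/σ².
Here τ₀ = 1/84.9 = 0.011779 and τ_data = 30/99.4 = 0.301811, so τ_n = 0.313590.
Rearranging for μ₀: μ₀ = (μ_n·τ_n − τ_data·x̄)/τ₀ = (17.3474·0.313590 − 0.301811·18.2) / 0.011779 = -0.052989/0.011779 ≈ -4.5.

μ₀ = -4.5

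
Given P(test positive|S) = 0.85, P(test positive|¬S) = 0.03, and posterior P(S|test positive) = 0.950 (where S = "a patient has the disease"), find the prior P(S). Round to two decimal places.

P(S) = 0.40

Bayes' rule in odds form gives O(S|E) = O(S)·[P(E|S)/P(E|¬S)], hence O(S) = O(S|E)/LR.
Posterior odds = 0.950/(1−0.950) = 19.0000. LR = 0.85/0.03 = 28.3333.
Prior odds = 19.0000/28.3333 = 0.6706, so P(S) = 0.6706/(1+0.6706) ≈ 0.40.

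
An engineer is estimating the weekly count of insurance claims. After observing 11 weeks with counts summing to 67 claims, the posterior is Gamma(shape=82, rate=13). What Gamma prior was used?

Gamma–Poisson conjugacy: posterior shape = α + Σxᵢ, posterior rate = β + n.
So α = 82 − 67 = 15 and β = 13 − 11 = 2.

Gamma(shape=15, rate=2)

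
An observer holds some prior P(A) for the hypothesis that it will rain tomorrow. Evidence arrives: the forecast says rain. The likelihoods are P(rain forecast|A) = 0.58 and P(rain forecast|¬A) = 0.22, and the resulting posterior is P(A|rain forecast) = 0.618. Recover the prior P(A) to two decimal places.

P(A) = 0.38

In odds form, posterior odds = prior odds × likelihood ratio, so prior odds = posterior odds ÷ LR.
Posterior odds = 0.618/(1−0.618) = 1.6178. LR = 0.58/0.22 = 2.6364.
Prior odds = 1.6178/2.6364 = 0.6136, so P(A) = 0.6136/(1+0.6136) ≈ 0.38.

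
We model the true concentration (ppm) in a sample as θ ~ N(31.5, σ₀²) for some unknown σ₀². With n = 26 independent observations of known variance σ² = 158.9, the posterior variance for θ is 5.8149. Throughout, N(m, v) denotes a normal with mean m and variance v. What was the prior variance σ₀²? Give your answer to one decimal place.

Posterior precision equals prior precision plus data precision: 1/σ_n² = 1/σ₀² + n/σ².
So 1/σ₀² = 1/5.8149 − 26/158.9 = 0.171972 − 0.163625 = 0.008347.
Hence σ₀² = 1/0.008347 ≈ 119.8.

σ₀² = 119.8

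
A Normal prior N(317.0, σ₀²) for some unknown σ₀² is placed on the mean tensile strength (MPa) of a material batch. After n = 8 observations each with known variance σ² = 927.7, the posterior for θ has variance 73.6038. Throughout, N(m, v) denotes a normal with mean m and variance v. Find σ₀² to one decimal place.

For the Normal–Normal model with known σ², precisions add: τ_n = τ₀ + n/σ².
So 1/σ₀² = 1/73.6038 − 8/927.7 = 0.013586 − 0.008623 = 0.004963.
Hence σ₀² = 1/0.004963 ≈ 201.5.

σ₀² = 201.5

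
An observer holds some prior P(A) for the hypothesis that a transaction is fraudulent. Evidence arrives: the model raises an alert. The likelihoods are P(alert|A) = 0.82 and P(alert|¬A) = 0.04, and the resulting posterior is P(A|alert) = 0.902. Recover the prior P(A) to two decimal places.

P(A) = 0.31

Bayes' rule in odds form gives O(A|E) = O(A)·[P(E|A)/P(E|¬A)], hence O(A) = O(A|E)/LR.
Posterior odds = 0.902/(1−0.902) = 9.2041. LR = 0.82/0.04 = 20.5000.
Prior odds = 9.2041/20.5000 = 0.4490, so P(A) = 0.4490/(1+0.4490) ≈ 0.31.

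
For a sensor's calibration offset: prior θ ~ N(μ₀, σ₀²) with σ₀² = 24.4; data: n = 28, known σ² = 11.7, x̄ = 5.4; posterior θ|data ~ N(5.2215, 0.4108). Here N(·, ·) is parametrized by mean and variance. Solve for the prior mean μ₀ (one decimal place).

μ₀ = -5.2

With known observation variance, the Normal–Normal posterior has precision τ_n = τ₀ + n/σ² and mean μ_n = (τ₀μ₀ + (n/σ²)x̄)/τ_n.
Here τ₀ = 1/24.4 = 0.040984 and τ_data = 28/11.7 = 2.393162, so τ_n = 2.434146.
Rearranging for μ₀: μ₀ = (μ_n·τ_n − τ_data·x̄)/τ₀ = (5.2215·2.434146 − 2.393162·5.4) / 0.040984 = -0.213181/0.040984 ≈ -5.2.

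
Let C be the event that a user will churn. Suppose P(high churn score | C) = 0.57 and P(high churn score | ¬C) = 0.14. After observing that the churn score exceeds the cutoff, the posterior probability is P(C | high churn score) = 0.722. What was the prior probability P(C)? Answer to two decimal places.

P(C) = 0.39

Bayes' rule in odds form gives O(C|E) = O(C)·[P(E|C)/P(E|¬C)], hence O(C) = O(C|E)/LR.
Posterior odds = 0.722/(1−0.722) = 2.5971. LR = 0.57/0.14 = 4.0714.
Prior odds = 2.5971/4.0714 = 0.6379, so P(C) = 0.6379/(1+0.6379) ≈ 0.39.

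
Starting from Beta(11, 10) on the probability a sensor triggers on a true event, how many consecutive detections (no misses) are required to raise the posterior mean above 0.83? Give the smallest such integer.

k = 38

After k detections and 0 misses the posterior is Beta(11+k, 10), with mean (11+k)/(11+10+k).
Set (11+k)/(21+k) > 0.83 and solve: k > (0.83·21 − 11)/(1 − 0.83) = 37.824.
The smallest integer exceeding 37.824 is 38, and checking k=38: (49)/(59) = 0.8305 > 0.83.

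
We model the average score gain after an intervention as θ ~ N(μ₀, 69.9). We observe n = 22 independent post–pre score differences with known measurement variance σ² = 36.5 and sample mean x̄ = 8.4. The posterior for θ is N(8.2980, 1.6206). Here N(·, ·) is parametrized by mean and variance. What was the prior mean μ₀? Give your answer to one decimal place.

The posterior mean is a precision-weighted average: μ_n = (τ₀μ₀ + τ_data·x̄)/(τ₀+τ_data), with τ₀=1/σ₀² and τ_data=n/σ².
Here τ₀ = 1/69.9 = 0.014306 and τ_data = 22/36.5 = 0.602740, so τ_n = 0.617046.
Rearranging for μ₀: μ₀ = (μ_n·τ_n − τ_data·x̄)/τ₀ = (8.2980·0.617046 − 0.602740·8.4) / 0.014306 = 0.057232/0.014306 ≈ 4.0.

μ₀ = 4.0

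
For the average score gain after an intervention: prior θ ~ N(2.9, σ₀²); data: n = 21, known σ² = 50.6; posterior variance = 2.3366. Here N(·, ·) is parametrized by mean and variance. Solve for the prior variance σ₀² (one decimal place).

For the Normal–Normal model with known σ², precisions add: τ_n = τ₀ + n/σ².
So 1/σ₀² = 1/2.3366 − 21/50.6 = 0.427972 − 0.415020 = 0.012952.
Hence σ₀² = 1/0.012952 ≈ 77.2.

σ₀² = 77.2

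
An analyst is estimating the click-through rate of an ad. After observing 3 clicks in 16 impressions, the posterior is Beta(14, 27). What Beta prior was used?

Beta(11, 14)

Beta is conjugate to the binomial likelihood: posterior = Beta(α+s, β+f).
So α = 14 − 3 = 11 and β = 27 − 13 = 14.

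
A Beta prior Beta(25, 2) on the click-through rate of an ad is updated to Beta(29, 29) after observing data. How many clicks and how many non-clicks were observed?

4 clicks and 27 non-clicks

Beta is conjugate to the binomial likelihood: posterior = Beta(α+s, β+f).
Match parameters: s=29−25=4, f=29−2=27.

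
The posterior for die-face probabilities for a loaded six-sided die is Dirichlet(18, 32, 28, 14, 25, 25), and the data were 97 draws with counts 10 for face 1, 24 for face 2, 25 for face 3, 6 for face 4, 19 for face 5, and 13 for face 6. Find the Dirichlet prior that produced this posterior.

For a Dirichlet(α) prior with multinomial counts c, the posterior is Dirichlet(α + c) componentwise.
Subtract each count from the matching posterior parameter: 18−10=8, 32−24=8, 28−25=3, 14−6=8, 25−19=6, 25−13=12.

Dirichlet(8, 8, 3, 8, 6, 12)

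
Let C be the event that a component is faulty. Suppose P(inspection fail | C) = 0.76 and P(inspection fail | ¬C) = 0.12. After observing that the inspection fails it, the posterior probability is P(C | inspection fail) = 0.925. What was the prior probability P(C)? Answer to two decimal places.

P(C) = 0.66

In odds form, posterior odds = prior odds × likelihood ratio, so prior odds = posterior odds ÷ LR.
Posterior odds = 0.925/(1−0.925) = 12.3333. LR = 0.76/0.12 = 6.3333.
Prior odds = 12.3333/6.3333 = 1.9474, so P(C) = 1.9474/(1+1.9474) ≈ 0.66.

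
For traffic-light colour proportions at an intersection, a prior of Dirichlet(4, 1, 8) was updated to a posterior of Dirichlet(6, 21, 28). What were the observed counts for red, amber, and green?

counts (2, 20, 20)

For a Dirichlet(α) prior with multinomial counts c, the posterior is Dirichlet(α + c) componentwise.
Counts are posterior − prior componentwise: 6−4=2, 21−1=20, 28−8=20.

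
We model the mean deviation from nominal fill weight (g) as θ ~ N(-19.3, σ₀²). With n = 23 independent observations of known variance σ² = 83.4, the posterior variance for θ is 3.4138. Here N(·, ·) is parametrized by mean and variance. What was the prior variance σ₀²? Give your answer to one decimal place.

σ₀² = 58.3

Posterior precision equals prior precision plus data precision: 1/σ_n² = 1/σ₀² + n/σ².
So 1/σ₀² = 1/3.4138 − 23/83.4 = 0.292929 − 0.275779 = 0.017150.
Hence σ₀² = 1/0.017150 ≈ 58.3.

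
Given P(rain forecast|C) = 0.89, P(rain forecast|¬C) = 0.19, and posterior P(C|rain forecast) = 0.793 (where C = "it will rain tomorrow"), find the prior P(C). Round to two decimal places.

P(C) = 0.45

Bayes' rule in odds form gives O(C|E) = O(C)·[P(E|C)/P(E|¬C)], hence O(C) = O(C|E)/LR.
Posterior odds = 0.793/(1−0.793) = 3.8309. LR = 0.89/0.19 = 4.6842.
Prior odds = 3.8309/4.6842 = 0.8178, so P(C) = 0.8178/(1+0.8178) ≈ 0.45.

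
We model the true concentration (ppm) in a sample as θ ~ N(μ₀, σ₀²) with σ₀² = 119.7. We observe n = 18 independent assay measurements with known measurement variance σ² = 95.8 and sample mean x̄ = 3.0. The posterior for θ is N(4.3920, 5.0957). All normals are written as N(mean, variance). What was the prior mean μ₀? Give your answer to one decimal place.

With known observation variance, the Normal–Normal posterior has precision τ_n = τ₀ + n/σ² and mean μ_n = (τ₀μ₀ + (n/σ²)x̄)/τ_n.
Here τ₀ = 1/119.7 = 0.008354 and τ_data = 18/95.8 = 0.187891, so τ_n = 0.196245.
Rearranging for μ₀: μ₀ = (μ_n·τ_n − τ_data·x̄)/τ₀ = (4.3920·0.196245 − 0.187891·3.0) / 0.008354 = 0.298235/0.008354 ≈ 35.7.

μ₀ = 35.7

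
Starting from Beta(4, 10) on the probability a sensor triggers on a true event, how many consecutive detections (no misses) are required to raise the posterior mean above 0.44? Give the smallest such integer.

k = 4

After k detections and 0 misses the posterior is Beta(4+k, 10), with mean (4+k)/(4+10+k).
Set (4+k)/(14+k) > 0.44 and solve: k > (0.44·14 − 4)/(1 − 0.44) = 3.857.
The smallest integer exceeding 3.857 is 4.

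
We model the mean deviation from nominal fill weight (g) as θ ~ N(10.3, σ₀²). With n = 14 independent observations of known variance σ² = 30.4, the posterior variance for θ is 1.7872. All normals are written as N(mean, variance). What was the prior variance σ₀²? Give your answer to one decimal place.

σ₀² = 10.1

For the Normal–Normal model with known σ², precisions add: τ_n = τ₀ + n/σ².
So 1/σ₀² = 1/1.7872 − 14/30.4 = 0.559534 − 0.460526 = 0.099008.
Hence σ₀² = 1/0.099008 ≈ 10.1.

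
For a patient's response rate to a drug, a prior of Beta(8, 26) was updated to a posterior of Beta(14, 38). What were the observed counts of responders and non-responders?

6 responders and 12 non-responders

Beta is conjugate to the binomial likelihood: posterior = Beta(a+s, b+f).
Match parameters: s=14−8=6, f=38−26=12.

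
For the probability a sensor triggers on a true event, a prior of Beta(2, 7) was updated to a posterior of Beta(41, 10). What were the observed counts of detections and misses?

Beta is conjugate to the binomial likelihood: posterior = Beta(a+s, b+f).
So s = 41 − 2 = 39 and f = 10 − 7 = 3.

39 detections and 3 misses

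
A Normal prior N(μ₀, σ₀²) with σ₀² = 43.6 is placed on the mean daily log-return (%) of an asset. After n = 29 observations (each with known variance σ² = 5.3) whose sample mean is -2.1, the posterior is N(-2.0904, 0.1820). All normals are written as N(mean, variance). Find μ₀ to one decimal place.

With known observation variance, the Normal–Normal posterior has precision τ_n = τ₀ + n/σ² and mean μ_n = (τ₀μ₀ + (n/σ²)x̄)/τ_n.
Here τ₀ = 1/43.6 = 0.022936 and τ_data = 29/5.3 = 5.471698, so τ_n = 5.494634.
Rearranging for μ₀: μ₀ = (μ_n·τ_n − τ_data·x̄)/τ₀ = (-2.0904·5.494634 − 5.471698·-2.1) / 0.022936 = 0.004583/0.022936 ≈ 0.2.

μ₀ = 0.2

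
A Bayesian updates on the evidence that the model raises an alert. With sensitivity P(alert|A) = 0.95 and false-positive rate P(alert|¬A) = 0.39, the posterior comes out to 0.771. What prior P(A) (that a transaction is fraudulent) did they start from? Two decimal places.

P(A) = 0.58

Bayes' rule in odds form gives O(A|E) = O(A)·[P(E|A)/P(E|¬A)], hence O(A) = O(A|E)/LR.
Posterior odds = 0.771/(1−0.771) = 3.3668. LR = 0.95/0.39 = 2.4359.
Prior odds = 3.3668/2.4359 = 1.3822, so P(A) = 1.3822/(1+1.3822) ≈ 0.58.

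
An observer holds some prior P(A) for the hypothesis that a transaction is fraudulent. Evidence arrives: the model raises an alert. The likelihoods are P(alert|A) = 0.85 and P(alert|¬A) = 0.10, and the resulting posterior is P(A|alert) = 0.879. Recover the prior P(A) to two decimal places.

P(A) = 0.46

In odds form, posterior odds = prior odds × likelihood ratio, so prior odds = posterior odds ÷ LR.
Posterior odds = 0.879/(1−0.879) = 7.2645. LR = 0.85/0.10 = 8.5000.
Prior odds = 7.2645/8.5000 = 0.8546, so P(A) = 0.8546/(1+0.8546) ≈ 0.46.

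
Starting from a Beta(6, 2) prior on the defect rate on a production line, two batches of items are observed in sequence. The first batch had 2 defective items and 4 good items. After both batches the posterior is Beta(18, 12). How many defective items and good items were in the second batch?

Because Beta–binomial updating is additive in the counts, the combined data contributed (α_post−α_prior, β_post−β_prior) successes and failures.
Total across both batches: 18−6=12 defective items, 12−2=10 good items.
Subtract the first batch: 12−2=10 defective items and 10−4=6 good items.

10 defective items and 6 good items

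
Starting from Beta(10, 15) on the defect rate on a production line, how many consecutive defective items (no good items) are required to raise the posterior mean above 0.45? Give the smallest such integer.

k = 3

After k defective items and 0 good items the posterior is Beta(10+k, 15), with mean (10+k)/(10+15+k).
Set (10+k)/(25+k) > 0.45 and solve: k > (0.45·25 − 10)/(1 − 0.45) = 2.273.
The smallest integer exceeding 2.273 is 3, and checking k=3: (13)/(28) = 0.4643 > 0.45.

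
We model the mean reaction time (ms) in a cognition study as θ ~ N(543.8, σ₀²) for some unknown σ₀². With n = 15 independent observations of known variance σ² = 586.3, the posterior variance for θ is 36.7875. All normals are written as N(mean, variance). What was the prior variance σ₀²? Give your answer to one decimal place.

Posterior precision equals prior precision plus data precision: 1/σ_n² = 1/σ₀² + n/σ².
So 1/σ₀² = 1/36.7875 − 15/586.3 = 0.027183 − 0.025584 = 0.001599.
Hence σ₀² = 1/0.001599 ≈ 625.4.

σ₀² = 625.4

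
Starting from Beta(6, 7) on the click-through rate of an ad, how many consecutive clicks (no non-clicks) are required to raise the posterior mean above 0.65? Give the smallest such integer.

k = 8

After k clicks and 0 non-clicks the posterior is Beta(6+k, 7), with mean (6+k)/(6+7+k).
Set (6+k)/(13+k) > 0.65 and solve: k > (0.65·13 − 6)/(1 − 0.65) = 7.000.
The smallest integer exceeding 7.000 is 8, and checking k=8: (14)/(21) = 0.6667 > 0.65.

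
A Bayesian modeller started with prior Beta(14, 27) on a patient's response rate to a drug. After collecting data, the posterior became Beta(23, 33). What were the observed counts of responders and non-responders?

9 responders and 6 non-responders

A Beta(α, β) prior with s successes and f failures in binomial data gives a Beta(α+s, β+f) posterior.
So s = 23 − 14 = 9 and f = 33 − 27 = 6.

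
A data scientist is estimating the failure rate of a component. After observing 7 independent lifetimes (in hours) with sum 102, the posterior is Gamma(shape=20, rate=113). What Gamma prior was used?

For an exponential likelihood with a Gamma(α, β) prior on the rate, n observations with total T give posterior Gamma(α+n, β+T).
So α = 20 − 7 = 13 and β = 113 − 102 = 11.

Gamma(shape=13, rate=11)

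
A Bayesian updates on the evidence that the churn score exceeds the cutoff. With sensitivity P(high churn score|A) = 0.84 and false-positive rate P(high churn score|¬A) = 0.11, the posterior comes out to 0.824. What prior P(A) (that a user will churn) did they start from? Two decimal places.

P(A) = 0.38

In odds form, posterior odds = prior odds × likelihood ratio, so prior odds = posterior odds ÷ LR.
Posterior odds = 0.824/(1−0.824) = 4.6818. LR = 0.84/0.11 = 7.6364.
Prior odds = 4.6818/7.6364 = 0.6131, so P(A) = 0.6131/(1+0.6131) ≈ 0.38.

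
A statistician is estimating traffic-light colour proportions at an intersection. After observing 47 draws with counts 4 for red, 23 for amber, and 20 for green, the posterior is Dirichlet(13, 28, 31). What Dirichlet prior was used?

For a Dirichlet(α) prior with multinomial counts c, the posterior is Dirichlet(α + c) componentwise.
Subtract each count from the matching posterior parameter: 13−4=9, 28−23=5, 31−20=11.

Dirichlet(9, 5, 11)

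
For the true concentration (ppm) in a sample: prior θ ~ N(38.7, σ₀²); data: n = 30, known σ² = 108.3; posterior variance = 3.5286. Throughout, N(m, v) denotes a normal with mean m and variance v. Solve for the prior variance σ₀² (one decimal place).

Posterior precision equals prior precision plus data precision: 1/σ_n² = 1/σ₀² + n/σ².
So 1/σ₀² = 1/3.5286 − 30/108.3 = 0.283399 − 0.277008 = 0.006391.
Hence σ₀² = 1/0.006391 ≈ 156.5.

σ₀² = 156.5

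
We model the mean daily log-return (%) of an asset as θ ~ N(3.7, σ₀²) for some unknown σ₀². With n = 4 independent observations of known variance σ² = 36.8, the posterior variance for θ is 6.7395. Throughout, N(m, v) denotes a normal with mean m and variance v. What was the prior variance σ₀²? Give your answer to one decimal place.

σ₀² = 25.2

Posterior precision equals prior precision plus data precision: 1/σ_n² = 1/σ₀² + n/σ².
So 1/σ₀² = 1/6.7395 − 4/36.8 = 0.148379 − 0.108696 = 0.039683.
Hence σ₀² = 1/0.039683 ≈ 25.2.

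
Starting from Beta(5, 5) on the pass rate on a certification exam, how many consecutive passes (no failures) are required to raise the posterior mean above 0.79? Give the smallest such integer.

k = 14

After k passes and 0 failures the posterior is Beta(5+k, 5), with mean (5+k)/(5+5+k).
Set (5+k)/(10+k) > 0.79 and solve: k > (0.79·10 − 5)/(1 − 0.79) = 13.810.
The smallest integer exceeding 13.810 is 14.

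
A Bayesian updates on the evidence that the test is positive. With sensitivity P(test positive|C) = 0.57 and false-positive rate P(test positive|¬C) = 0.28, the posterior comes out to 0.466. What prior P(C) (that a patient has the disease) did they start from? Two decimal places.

In odds form, posterior odds = prior odds × likelihood ratio, so prior odds = posterior odds ÷ LR.
Posterior odds = 0.466/(1−0.466) = 0.8727. LR = 0.57/0.28 = 2.0357.
Prior odds = 0.8727/2.0357 = 0.4287, so P(C) = 0.4287/(1+0.4287) ≈ 0.30.

P(C) = 0.30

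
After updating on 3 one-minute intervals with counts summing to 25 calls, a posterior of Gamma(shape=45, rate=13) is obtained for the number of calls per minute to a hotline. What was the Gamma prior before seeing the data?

Gamma–Poisson conjugacy: posterior shape = α + Σxᵢ, posterior rate = β + n.
So α = 45 − 25 = 20 and β = 13 − 3 = 10.

Gamma(shape=20, rate=10)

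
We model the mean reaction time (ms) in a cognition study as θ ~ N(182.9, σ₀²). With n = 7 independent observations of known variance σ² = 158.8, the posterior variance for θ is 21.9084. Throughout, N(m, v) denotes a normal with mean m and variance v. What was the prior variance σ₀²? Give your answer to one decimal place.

σ₀² = 639.4

For the Normal–Normal model with known σ², precisions add: τ_n = τ₀ + n/σ².
So 1/σ₀² = 1/21.9084 − 7/158.8 = 0.045645 − 0.044081 = 0.001564.
Hence σ₀² = 1/0.001564 ≈ 639.4.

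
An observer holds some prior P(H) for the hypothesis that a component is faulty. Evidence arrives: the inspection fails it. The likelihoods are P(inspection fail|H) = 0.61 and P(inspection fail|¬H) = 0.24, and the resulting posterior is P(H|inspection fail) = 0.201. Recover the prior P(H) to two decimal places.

P(H) = 0.09

In odds form, posterior odds = prior odds × likelihood ratio, so prior odds = posterior odds ÷ LR.
Posterior odds = 0.201/(1−0.201) = 0.2516. LR = 0.61/0.24 = 2.5417.
Prior odds = 0.2516/2.5417 = 0.0990, so P(H) = 0.0990/(1+0.0990) ≈ 0.09.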